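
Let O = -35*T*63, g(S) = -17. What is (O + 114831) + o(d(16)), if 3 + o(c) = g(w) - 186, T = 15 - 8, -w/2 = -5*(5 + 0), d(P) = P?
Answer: 99190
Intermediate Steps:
w = 50 (w = -(-10)*(5 + 0) = -(-10)*5 = -2*(-25) = 50)
T = 7
o(c) = -206 (o(c) = -3 + (-17 - 186) = -3 - 203 = -206)
O = -15435 (O = -35*7*63 = -245*63 = -15435)
(O + 114831) + o(d(16)) = (-15435 + 114831) - 206 = 99396 - 206 = 99190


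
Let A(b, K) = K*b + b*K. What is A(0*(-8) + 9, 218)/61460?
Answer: 981/15365 ≈ 0.063846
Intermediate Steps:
A(b, K) = 2*K*b (A(b, K) = K*b + K*b = 2*K*b)
A(0*(-8) + 9, 218)/61460 = (2*218*(0*(-8) + 9))/61460 = (2*218*(0 + 9))*(1/61460) = (2*218*9)*(1/61460) = 3924*(1/61460) = 981/15365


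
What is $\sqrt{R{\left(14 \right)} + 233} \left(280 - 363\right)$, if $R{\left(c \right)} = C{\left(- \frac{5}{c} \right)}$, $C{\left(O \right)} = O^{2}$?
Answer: $- \frac{249 \sqrt{5077}}{14} \approx -1267.3$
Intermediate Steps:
$R{\left(c \right)} = \frac{25}{c^{2}}$ ($R{\left(c \right)} = \left(- \frac{5}{c}\right)^{2} = \frac{25}{c^{2}}$)
$\sqrt{R{\left(14 \right)} + 233} \left(280 - 363\right) = \sqrt{\frac{25}{196} + 233} \left(280 - 363\right) = \sqrt{25 \cdot \frac{1}{196} + 233} \left(-83\right) = \sqrt{\frac{25}{196} + 233} \left(-83\right) = \sqrt{\frac{45693}{196}} \left(-83\right) = \frac{3 \sqrt{5077}}{14} \left(-83\right) = - \frac{249 \sqrt{5077}}{14}$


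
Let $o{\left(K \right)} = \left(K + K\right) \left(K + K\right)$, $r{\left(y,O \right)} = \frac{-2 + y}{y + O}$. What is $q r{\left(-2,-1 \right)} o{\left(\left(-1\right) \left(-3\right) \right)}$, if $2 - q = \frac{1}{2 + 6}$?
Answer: $90$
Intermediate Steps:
$r{\left(y,O \right)} = \frac{-2 + y}{O + y}$
$o{\left(K \right)} = 4 K^{2}$ ($o{\left(K \right)} = 2 K 2 K = 4 K^{2}$)
$q = \frac{15}{8}$ ($q = 2 - \frac{1}{2 + 6} = 2 - \frac{1}{8} = \frac{15}{8} \approx 1.875$)
$q r{\left(-2,-1 \right)} o{\left(\left(-1\right) \left(-3\right) \right)} = \frac{15 \frac{-2 - 2}{-1 - 2}}{8} \cdot 4 \left(\left(-1\right) \left(-3\right)\right)^{2} = \frac{15 \frac{1}{-3} \left(-4\right)}{8} \cdot 4 \cdot 3^{2} = \frac{15 \left(\left(- \frac{1}{3}\right) \left(-4\right)\right)}{8} \cdot 4 \cdot 9 = \frac{15}{8} \cdot \frac{4}{3} \cdot 36 = \frac{5}{2} \cdot 36 = 90$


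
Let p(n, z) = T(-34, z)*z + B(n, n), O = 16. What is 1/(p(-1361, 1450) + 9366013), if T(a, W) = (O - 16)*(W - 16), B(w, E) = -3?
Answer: 1/9366010 ≈ 1.0677e-7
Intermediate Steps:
T(a, W) = 0 (T(a, W) = (16 - 16)*(W - 16) = 0*(-16 + W) = 0)
p(n, z) = -3 (p(n, z) = 0*z - 3 = 0 - 3 = -3)
1/(p(-1361, 1450) + 9366013) = 1/(-3 + 9366013) = 1/9366010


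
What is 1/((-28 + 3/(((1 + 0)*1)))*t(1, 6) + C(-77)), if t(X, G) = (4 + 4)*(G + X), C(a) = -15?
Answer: -1/1415 ≈ -0.00070671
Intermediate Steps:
t(X, G) = 8*G + 8*X (t(X, G) = 8*(G + X) = 8*G + 8*X)
1/((-28 + 3/(((1 + 0)*1)))*t(1, 6) + C(-77)) = 1/((-28 + 3/(((1 + 0)*1)))*(8*6 + 8*1) - 15) = 1/((-28 + 3/((1*1)))*(48 + 8) - 15) = 1/((-28 + 3/1)*56 - 15) = 1/((-28 + 3*1)*56 - 15) = 1/((-28 + 3)*56 - 15) = 1/(-25*56 - 15) = 1/(-1400 - 15) = 1/(-1415) = -1/1415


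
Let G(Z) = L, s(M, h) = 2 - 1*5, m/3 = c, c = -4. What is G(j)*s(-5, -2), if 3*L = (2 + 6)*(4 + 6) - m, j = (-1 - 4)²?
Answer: -92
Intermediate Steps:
m = -12 (m = 3*(-4) = -12)
s(M, h) = -3 (s(M, h) = 2 - 5 = -3)
j = 25 (j = (-5)² = 25)
L = 92/3 (L = ((2 + 6)*(4 + 6) - 1*(-12))/3 = (8*10 + 12)/3 = (80 + 12)/3 = (⅓)*92 = 92/3 ≈ 30.667)
G(Z) = 92/3
G(j)*s(-5, -2) = (92/3)*(-3) = -92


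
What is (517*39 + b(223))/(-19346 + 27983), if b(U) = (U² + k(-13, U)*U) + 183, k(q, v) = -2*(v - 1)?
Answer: -28937/8637 ≈ -3.3504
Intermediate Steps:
k(q, v) = 2 - 2*v (k(q, v) = -2*(-1 + v) = 2 - 2*v)
b(U) = 183 + U² + U*(2 - 2*U) (b(U) = (U² + (2 - 2*U)*U) + 183 = (U² + U*(2 - 2*U)) + 183 = 183 + U² + U*(2 - 2*U))
(517*39 + b(223))/(-19346 + 27983) = (517*39 + (183 - 1*223² + 2*223))/(-19346 + 27983) = (20163 + (183 - 1*49729 + 446))/8637 = (20163 + (183 - 49729 + 446))*(1/8637) = (20163 - 49100)*(1/8637) = -28937*1/8637 = -28937/8637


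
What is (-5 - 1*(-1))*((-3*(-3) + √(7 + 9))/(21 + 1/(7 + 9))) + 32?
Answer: 9952/337 ≈ 29.531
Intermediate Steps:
(-5 - 1*(-1))*((-3*(-3) + √(7 + 9))/(21 + 1/(7 + 9))) + 32 = (-5 + 1)*((9 + √16)/(21 + 1/16)) + 32 = -4*(9 + 4)/(21 + 1/16) + 32 = -52/337/16 + 32 = -52*16/337 + 32 = -4*208/337 + 32 = -832/337 + 32 = 9952/337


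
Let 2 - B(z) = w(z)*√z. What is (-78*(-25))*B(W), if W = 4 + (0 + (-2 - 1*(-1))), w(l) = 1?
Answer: 3900 - 1950*√3 ≈ 522.50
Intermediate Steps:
W = 3 (W = 4 + (0 + (-2 + 1)) = 4 + (0 - 1) = 4 - 1 = 3)
B(z) = 2 - √z
(-78*(-25))*B(W) = (-78*(-25))*(2 - √3) = 1950*(2 - √3) = 3900 - 1950*√3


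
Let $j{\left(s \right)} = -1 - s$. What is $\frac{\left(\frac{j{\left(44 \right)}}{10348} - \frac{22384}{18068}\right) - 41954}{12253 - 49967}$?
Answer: $\frac{1961068454537}{1762824620024} \approx 1.1125$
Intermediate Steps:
$\frac{\left(\frac{j{\left(44 \right)}}{10348} - \frac{22384}{18068}\right) - 41954}{12253 - 49967} = \frac{\left(\frac{-1 - 44}{10348} - \frac{22384}{18068}\right) - 41954}{12253 - 49967} = \frac{\left(\left(-1 - 44\right) \frac{1}{10348} - \frac{5596}{4517}\right) - 41954}{-37714} = \left(\left(\left(-45\right) \frac{1}{10348} - \frac{5596}{4517}\right) - 41954\right) \left(- \frac{1}{37714}\right) = \left(\left(- \frac{45}{10348} - \frac{5596}{4517}\right) - 41954\right) \left(- \frac{1}{37714}\right) = \left(- \frac{58110673}{46741916} - 41954\right) \left(- \frac{1}{37714}\right) = \left(- \frac{1961068454537}{46741916}\right) \left(- \frac{1}{37714}\right) = \frac{1961068454537}{1762824620024}$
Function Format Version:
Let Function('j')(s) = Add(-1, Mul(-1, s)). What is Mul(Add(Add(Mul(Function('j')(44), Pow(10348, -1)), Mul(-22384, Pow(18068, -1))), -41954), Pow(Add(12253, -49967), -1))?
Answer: Rational(1961068454537, 1762824620024) ≈ 1.1125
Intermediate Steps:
Mul(Add(Add(Mul(Function('j')(44), Pow(10348, -1)), Mul(-22384, Pow(18068, -1))), -41954), Pow(Add(12253, -49967), -1)) = Mul(Add(Add(Mul(Add(-1, Mul(-1, 44)), Pow(10348, -1)), Mul(-22384, Pow(18068, -1))), -41954), Pow(Add(12253, -49967), -1)) = Mul(Add(Add(Mul(Add(-1, -44), Rational(1, 10348)), Mul(-22384, Rational(1, 18068))), -41954), Pow(-37714, -1)) = Mul(Add(Add(Mul(-45, Rational(1, 10348)), Rational(-5596, 4517)), -41954), Rational(-1, 37714)) = Mul(Add(Add(Rational(-45, 10348), Rational(-5596, 4517)), -41954), Rational(-1, 37714)) = Mul(Add(Rational(-58110673, 46741916), -41954), Rational(-1, 37714)) = Mul(Rational(-1961068454537, 46741916), Rational(-1, 37714)) = Rational(1961068454537, 1762824620024)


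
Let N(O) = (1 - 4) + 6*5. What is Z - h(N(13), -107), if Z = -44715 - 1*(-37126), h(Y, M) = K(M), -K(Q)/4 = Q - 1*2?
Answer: -8025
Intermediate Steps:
N(O) = 27 (N(O) = -3 + 30 = 27)
K(Q) = 8 - 4*Q (K(Q) = -4*(Q - 1*2) = -4*(Q - 2) = -4*(-2 + Q) = 8 - 4*Q)
h(Y, M) = 8 - 4*M
Z = -7589 (Z = -44715 + 37126 = -7589)
Z - h(N(13), -107) = -7589 - (8 - 4*(-107)) = -7589 - (8 + 428) = -7589 - 1*436 = -7589 - 436 = -8025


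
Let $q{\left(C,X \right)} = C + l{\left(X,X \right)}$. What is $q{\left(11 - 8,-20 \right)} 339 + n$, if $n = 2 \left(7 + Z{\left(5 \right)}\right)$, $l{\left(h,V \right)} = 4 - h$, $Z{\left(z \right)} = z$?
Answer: $9177$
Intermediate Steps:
$q{\left(C,X \right)} = 4 + C - X$ ($q{\left(C,X \right)} = C - \left(-4 + X\right) = 4 + C - X$)
$n = 24$ ($n = 2 \left(7 + 5\right) = 2 \cdot 12 = 24$)
$q{\left(11 - 8,-20 \right)} 339 + n = \left(4 + \left(11 - 8\right) - -20\right) 339 + 24 = \left(4 + 3 + 20\right) 339 + 24 = 27 \cdot 339 + 24 = 9153 + 24 = 9177$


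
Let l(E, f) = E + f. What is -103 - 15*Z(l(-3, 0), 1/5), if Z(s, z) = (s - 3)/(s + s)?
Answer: -118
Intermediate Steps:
Z(s, z) = (-3 + s)/(2*s) (Z(s, z) = (-3 + s)/((2*s)) = (-3 + s)*(1/(2*s)) = (-3 + s)/(2*s))
-103 - 15*Z(l(-3, 0), 1/5) = -103 - 15*(-3 + (-3 + 0))/(2*(-3 + 0)) = -103 - 15*(-3 - 3)/(2*(-3)) = -103 - 15*(-1)*(-6)/(2*3) = -103 - 15*1 = -103 - 15 = -118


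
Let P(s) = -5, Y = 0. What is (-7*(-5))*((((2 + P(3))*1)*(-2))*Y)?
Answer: 0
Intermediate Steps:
(-7*(-5))*((((2 + P(3))*1)*(-2))*Y) = (-7*(-5))*((((2 - 5)*1)*(-2))*0) = 35*((-3*1*(-2))*0) = 35*(-3*(-2)*0) = 35*(6*0) = 35*0 = 0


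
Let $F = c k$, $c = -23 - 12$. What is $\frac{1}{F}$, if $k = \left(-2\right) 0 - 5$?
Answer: $\frac{1}{175} \approx 0.0057143$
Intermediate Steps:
$c = -35$ ($c = -23 + \left(-25 + 13\right) = -23 - 12 = -35$)
$k = -5$ ($k = 0 - 5 = -5$)
$F = 175$ ($F = \left(-35\right) \left(-5\right) = 175$)
$\frac{1}{F} = \frac{1}{175}$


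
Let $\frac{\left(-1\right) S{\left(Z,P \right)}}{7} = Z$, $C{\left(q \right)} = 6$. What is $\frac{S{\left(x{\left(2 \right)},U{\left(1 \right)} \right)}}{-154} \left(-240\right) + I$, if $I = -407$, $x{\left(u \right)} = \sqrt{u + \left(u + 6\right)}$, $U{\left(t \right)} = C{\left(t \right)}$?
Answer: $-407 - \frac{120 \sqrt{10}}{11} \approx -441.5$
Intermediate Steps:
$U{\left(t \right)} = 6$
$x{\left(u \right)} = \sqrt{6 + 2 u}$ ($x{\left(u \right)} = \sqrt{u + \left(6 + u\right)} = \sqrt{6 + 2 u}$)
$S{\left(Z,P \right)} = - 7 Z$
$\frac{S{\left(x{\left(2 \right)},U{\left(1 \right)} \right)}}{-154} \left(-240\right) + I = \frac{\left(-7\right) \sqrt{6 + 2 \cdot 2}}{-154} \left(-240\right) - 407 = - 7 \sqrt{6 + 4} \left(- \frac{1}{154}\right) \left(-240\right) - 407 = - 7 \sqrt{10} \left(- \frac{1}{154}\right) \left(-240\right) - 407 = \frac{\sqrt{10}}{22} \left(-240\right) - 407 = - \frac{120 \sqrt{10}}{11} - 407 = -407 - \frac{120 \sqrt{10}}{11}$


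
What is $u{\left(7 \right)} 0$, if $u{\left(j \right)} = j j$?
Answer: $0$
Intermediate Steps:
$u{\left(j \right)} = j^{2}$
$u{\left(7 \right)} 0 = 7^{2} \cdot 0 = 49 \cdot 0 = 0$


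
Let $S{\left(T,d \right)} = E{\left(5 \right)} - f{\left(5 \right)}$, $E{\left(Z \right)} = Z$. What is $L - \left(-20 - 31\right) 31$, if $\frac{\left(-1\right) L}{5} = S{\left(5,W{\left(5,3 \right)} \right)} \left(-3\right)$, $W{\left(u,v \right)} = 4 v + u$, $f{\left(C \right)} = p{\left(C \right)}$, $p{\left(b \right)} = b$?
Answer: $1581$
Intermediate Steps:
$f{\left(C \right)} = C$
$W{\left(u,v \right)} = u + 4 v$
$S{\left(T,d \right)} = 0$ ($S{\left(T,d \right)} = 5 - 5 = 0$)
$L = 0$ ($L = - 5 \cdot 0 \left(-3\right) = \left(-5\right) 0 = 0$)
$L - \left(-20 - 31\right) 31 = 0 - \left(-20 - 31\right) 31 = 0 - \left(-51\right) 31 = 0 - -1581 = 0 + 1581 = 1581$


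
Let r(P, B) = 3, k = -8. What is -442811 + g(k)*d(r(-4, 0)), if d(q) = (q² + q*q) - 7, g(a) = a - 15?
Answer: -443064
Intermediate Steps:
g(a) = -15 + a
d(q) = -7 + 2*q² (d(q) = (q² + q²) - 7 = 2*q² - 7 = -7 + 2*q²)
-442811 + g(k)*d(r(-4, 0)) = -442811 + (-15 - 8)*(-7 + 2*3²) = -442811 - 23*(-7 + 2*9) = -442811 - 23*(-7 + 18) = -442811 - 23*11 = -442811 - 253 = -443064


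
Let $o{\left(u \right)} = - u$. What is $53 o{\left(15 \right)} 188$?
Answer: $-149460$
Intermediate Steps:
$53 o{\left(15 \right)} 188 = 53 \left(\left(-1\right) 15\right) 188 = 53 \left(-15\right) 188 = \left(-795\right) 188 = -149460$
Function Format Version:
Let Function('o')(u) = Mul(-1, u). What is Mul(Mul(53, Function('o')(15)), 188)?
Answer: -149460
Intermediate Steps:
Mul(Mul(53, Function('o')(15)), 188) = Mul(Mul(53, Mul(-1, 15)), 188) = Mul(Mul(53, -15), 188) = Mul(-795, 188) = -149460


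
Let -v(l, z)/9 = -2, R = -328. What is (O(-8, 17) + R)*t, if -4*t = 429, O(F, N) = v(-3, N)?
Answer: 66495/2 ≈ 33248.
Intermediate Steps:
v(l, z) = 18 (v(l, z) = -9*(-2) = 18)
O(F, N) = 18
t = -429/4 (t = -¼*429 = -429/4 ≈ -107.25)
(O(-8, 17) + R)*t = (18 - 328)*(-429/4) = -310*(-429/4) = 66495/2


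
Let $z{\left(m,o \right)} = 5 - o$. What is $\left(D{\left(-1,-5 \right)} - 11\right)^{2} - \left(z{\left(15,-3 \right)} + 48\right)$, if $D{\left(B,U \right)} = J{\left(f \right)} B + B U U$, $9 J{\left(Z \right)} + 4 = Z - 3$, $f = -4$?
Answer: $\frac{93433}{81} \approx 1153.5$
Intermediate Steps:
$J{\left(Z \right)} = - \frac{7}{9} + \frac{Z}{9}$ ($J{\left(Z \right)} = - \frac{4}{9} + \frac{Z - 3}{9} = - \frac{4}{9} + \frac{-3 + Z}{9} = - \frac{4}{9} + \left(- \frac{1}{3} + \frac{Z}{9}\right) = - \frac{7}{9} + \frac{Z}{9}$)
$D{\left(B,U \right)} = - \frac{11 B}{9} + B U^{2}$ ($D{\left(B,U \right)} = \left(- \frac{7}{9} + \frac{1}{9} \left(-4\right)\right) B + B U U = \left(- \frac{7}{9} - \frac{4}{9}\right) B + B U^{2} = - \frac{11 B}{9} + B U^{2}$)
$\left(D{\left(-1,-5 \right)} - 11\right)^{2} - \left(z{\left(15,-3 \right)} + 48\right) = \left(\frac{1}{9} \left(-1\right) \left(-11 + 9 \left(-5\right)^{2}\right) - 11\right)^{2} - \left(\left(5 - -3\right) + 48\right) = \left(\frac{1}{9} \left(-1\right) \left(-11 + 9 \cdot 25\right) - 11\right)^{2} - \left(\left(5 + 3\right) + 48\right) = \left(\frac{1}{9} \left(-1\right) \left(-11 + 225\right) - 11\right)^{2} - \left(8 + 48\right) = \left(\frac{1}{9} \left(-1\right) 214 - 11\right)^{2} - 56 = \left(- \frac{214}{9} - 11\right)^{2} - 56 = \left(- \frac{313}{9}\right)^{2} - 56 = \frac{97969}{81} - 56 = \frac{93433}{81}$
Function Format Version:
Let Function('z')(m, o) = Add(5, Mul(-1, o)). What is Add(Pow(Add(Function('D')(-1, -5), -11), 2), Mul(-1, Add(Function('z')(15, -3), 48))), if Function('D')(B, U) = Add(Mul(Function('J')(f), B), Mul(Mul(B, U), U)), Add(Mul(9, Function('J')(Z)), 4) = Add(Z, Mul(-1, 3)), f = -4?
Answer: Rational(93433, 81) ≈ 1153.5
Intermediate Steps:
Function('J')(Z) = Add(Rational(-7, 9), Mul(Rational(1, 9), Z)) (Function('J')(Z) = Add(Rational(-4, 9), Mul(Rational(1, 9), Add(Z, Mul(-1, 3)))) = Add(Rational(-4, 9), Mul(Rational(1, 9), Add(Z, -3))) = Add(Rational(-4, 9), Mul(Rational(1, 9), Add(-3, Z))) = Add(Rational(-4, 9), Add(Rational(-1, 3), Mul(Rational(1, 9), Z))) = Add(Rational(-7, 9), Mul(Rational(1, 9), Z)))
Function('D')(B, U) = Add(Mul(Rational(-11, 9), B), Mul(B, Pow(U, 2))) (Function('D')(B, U) = Add(Mul(Add(Rational(-7, 9), Mul(Rational(1, 9), -4)), B), Mul(Mul(B, U), U)) = Add(Mul(Add(Rational(-7, 9), Rational(-4, 9)), B), Mul(B, Pow(U, 2))) = Add(Mul(Rational(-11, 9), B), Mul(B, Pow(U, 2))))
Add(Pow(Add(Function('D')(-1, -5), -11), 2), Mul(-1, Add(Function('z')(15, -3), 48))) = Add(Pow(Add(Mul(Rational(1, 9), -1, Add(-11, Mul(9, Pow(-5, 2)))), -11), 2), Mul(-1, Add(Add(5, Mul(-1, -3)), 48))) = Add(Pow(Add(Mul(Rational(1, 9), -1, Add(-11, Mul(9, 25))), -11), 2), Mul(-1, Add(Add(5, 3), 48))) = Add(Pow(Add(Mul(Rational(1, 9), -1, Add(-11, 225)), -11), 2), Mul(-1, Add(8, 48))) = Add(Pow(Add(Mul(Rational(1, 9), -1, 214), -11), 2), Mul(-1, 56)) = Add(Pow(Add(Rational(-214, 9), -11), 2), -56) = Add(Pow(Rational(-313, 9), 2), -56) = Add(Rational(97969, 81), -56) = Rational(93433, 81)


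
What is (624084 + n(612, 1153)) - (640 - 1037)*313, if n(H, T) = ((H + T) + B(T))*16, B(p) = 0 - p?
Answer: 758137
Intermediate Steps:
B(p) = -p
n(H, T) = 16*H (n(H, T) = ((H + T) - T)*16 = H*16 = 16*H)
(624084 + n(612, 1153)) - (640 - 1037)*313 = (624084 + 16*612) - (640 - 1037)*313 = (624084 + 9792) - (-397)*313 = 633876 - 1*(-124261) = 633876 + 124261 = 758137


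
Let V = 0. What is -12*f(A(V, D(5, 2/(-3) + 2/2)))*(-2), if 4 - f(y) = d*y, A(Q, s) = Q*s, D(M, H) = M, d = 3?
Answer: 96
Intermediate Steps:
f(y) = 4 - 3*y
-12*f(A(V, D(5, 2/(-3) + 2/2)))*(-2) = -12*(4 - 0*5)*(-2) = -12*(4 - 3*0)*(-2) = -12*(4 + 0)*(-2) = -12*4*(-2) = -48*(-2) = 96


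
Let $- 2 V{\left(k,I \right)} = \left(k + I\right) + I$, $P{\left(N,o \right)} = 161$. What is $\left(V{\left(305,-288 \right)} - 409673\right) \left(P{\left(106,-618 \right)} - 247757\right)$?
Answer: $101399846850$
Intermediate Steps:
$V{\left(k,I \right)} = - I - \frac{k}{2}$ ($V{\left(k,I \right)} = - \frac{\left(k + I\right) + I}{2} = - \frac{\left(I + k\right) + I}{2} = - \frac{k + 2 I}{2} = - I - \frac{k}{2}$)
$\left(V{\left(305,-288 \right)} - 409673\right) \left(P{\left(106,-618 \right)} - 247757\right) = \left(\left(\left(-1\right) \left(-288\right) - \frac{305}{2}\right) - 409673\right) \left(161 - 247757\right) = \left(\left(288 - \frac{305}{2}\right) - 409673\right) \left(-247596\right) = \left(\frac{271}{2} - 409673\right) \left(-247596\right) = \left(- \frac{819075}{2}\right) \left(-247596\right) = 101399846850$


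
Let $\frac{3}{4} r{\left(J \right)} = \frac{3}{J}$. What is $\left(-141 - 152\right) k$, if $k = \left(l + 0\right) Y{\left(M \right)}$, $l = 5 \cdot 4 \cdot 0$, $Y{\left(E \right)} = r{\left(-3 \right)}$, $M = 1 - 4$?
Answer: $0$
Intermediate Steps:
$M = -3$ ($M = 1 - 4 = -3$)
$r{\left(J \right)} = \frac{4}{J}$ ($r{\left(J \right)} = \frac{4 \frac{3}{J}}{3} = \frac{4}{J}$)
$Y{\left(E \right)} = - \frac{4}{3}$ ($Y{\left(E \right)} = \frac{4}{-3} = 4 \left(- \frac{1}{3}\right) = - \frac{4}{3}$)
$l = 0$ ($l = 20 \cdot 0 = 0$)
$k = 0$ ($k = \left(0 + 0\right) \left(- \frac{4}{3}\right) = 0 \left(- \frac{4}{3}\right) = 0$)
$\left(-141 - 152\right) k = \left(-141 - 152\right) 0 = \left(-293\right) 0 = 0$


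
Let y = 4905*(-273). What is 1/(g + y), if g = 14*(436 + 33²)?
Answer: -1/1317715 ≈ -7.5889e-7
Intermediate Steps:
g = 21350 (g = 14*(436 + 1089) = 14*1525 = 21350)
y = -1339065
1/(g + y) = 1/(21350 - 1339065) = 1/(-1317715) = -1/1317715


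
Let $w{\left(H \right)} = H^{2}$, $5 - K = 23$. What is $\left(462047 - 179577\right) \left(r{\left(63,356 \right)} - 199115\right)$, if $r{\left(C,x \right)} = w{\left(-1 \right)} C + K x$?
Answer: $-58036286200$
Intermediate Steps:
$K = -18$ ($K = 5 - 23 = -18$)
$r{\left(C,x \right)} = C - 18 x$ ($r{\left(C,x \right)} = \left(-1\right)^{2} C - 18 x = 1 C - 18 x = C - 18 x$)
$\left(462047 - 179577\right) \left(r{\left(63,356 \right)} - 199115\right) = \left(462047 - 179577\right) \left(\left(63 - 6408\right) - 199115\right) = 282470 \left(\left(63 - 6408\right) - 199115\right) = 282470 \left(-6345 - 199115\right) = 282470 \left(-205460\right) = -58036286200$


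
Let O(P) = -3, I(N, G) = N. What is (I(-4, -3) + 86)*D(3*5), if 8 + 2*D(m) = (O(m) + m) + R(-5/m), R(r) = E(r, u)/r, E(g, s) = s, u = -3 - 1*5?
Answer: 1148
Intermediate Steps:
u = -8 (u = -3 - 5 = -8)
R(r) = -8/r
D(m) = -11/2 + 13*m/10 (D(m) = -4 + ((-3 + m) - 8*(-m/5))/2 = -4 + ((-3 + m) - (-8)*m/5)/2 = -4 + ((-3 + m) + 8*m/5)/2 = -4 + (-3 + 13*m/5)/2 = -4 + (-3/2 + 13*m/10) = -11/2 + 13*m/10)
(I(-4, -3) + 86)*D(3*5) = (-4 + 86)*(-11/2 + 13*(3*5)/10) = 82*(-11/2 + (13/10)*15) = 82*(-11/2 + 39/2) = 82*14 = 1148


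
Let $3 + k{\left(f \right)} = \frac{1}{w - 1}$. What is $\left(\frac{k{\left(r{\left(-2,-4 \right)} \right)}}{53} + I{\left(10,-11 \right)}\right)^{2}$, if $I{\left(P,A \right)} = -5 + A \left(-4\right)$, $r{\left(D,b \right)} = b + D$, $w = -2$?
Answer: $\frac{38328481}{25281} \approx 1516.1$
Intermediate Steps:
$r{\left(D,b \right)} = D + b$
$k{\left(f \right)} = - \frac{10}{3}$ ($k{\left(f \right)} = -3 + \frac{1}{-2 - 1} = -3 + \frac{1}{-3} = -3 - \frac{1}{3} = - \frac{10}{3}$)
$I{\left(P,A \right)} = -5 - 4 A$
$\left(\frac{k{\left(r{\left(-2,-4 \right)} \right)}}{53} + I{\left(10,-11 \right)}\right)^{2} = \left(- \frac{10}{3 \cdot 53} - -39\right)^{2} = \left(\left(- \frac{10}{3}\right) \frac{1}{53} + \left(-5 + 44\right)\right)^{2} = \left(- \frac{10}{159} + 39\right)^{2} = \left(\frac{6191}{159}\right)^{2} = \frac{38328481}{25281}$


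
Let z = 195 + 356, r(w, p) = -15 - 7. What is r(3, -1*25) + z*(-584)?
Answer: -321806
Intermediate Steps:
r(w, p) = -22
z = 551
r(3, -1*25) + z*(-584) = -22 + 551*(-584) = -22 - 321784 = -321806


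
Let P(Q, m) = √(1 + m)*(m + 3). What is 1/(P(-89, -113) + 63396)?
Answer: 15849/1005102004 + 55*I*√7/502551002 ≈ 1.5769e-5 + 2.8956e-7*I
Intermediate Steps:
P(Q, m) = √(1 + m)*(3 + m)
1/(P(-89, -113) + 63396) = 1/(√(1 - 113)*(3 - 113) + 63396) = 1/(√(-112)*(-110) + 63396) = 1/((4*I*√7)*(-110) + 63396) = 1/(-440*I*√7 + 63396) = 1/(63396 - 440*I*√7)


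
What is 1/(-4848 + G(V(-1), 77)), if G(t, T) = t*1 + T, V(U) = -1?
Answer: -1/4772 ≈ -0.00020956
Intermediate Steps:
G(t, T) = T + t (G(t, T) = t + T = T + t)
1/(-4848 + G(V(-1), 77)) = 1/(-4848 + (77 - 1)) = 1/(-4848 + 76) = 1/(-4772) = -1/4772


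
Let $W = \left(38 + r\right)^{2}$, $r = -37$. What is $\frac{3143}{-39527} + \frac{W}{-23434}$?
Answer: $- \frac{73692589}{926275718} \approx -0.079558$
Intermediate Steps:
$W = 1$ ($W = \left(38 - 37\right)^{2} = 1^{2} = 1$)
$\frac{3143}{-39527} + \frac{W}{-23434} = \frac{3143}{-39527} + 1 \frac{1}{-23434} = 3143 \left(- \frac{1}{39527}\right) + 1 \left(- \frac{1}{23434}\right) = - \frac{3143}{39527} - \frac{1}{23434} = - \frac{73692589}{926275718}$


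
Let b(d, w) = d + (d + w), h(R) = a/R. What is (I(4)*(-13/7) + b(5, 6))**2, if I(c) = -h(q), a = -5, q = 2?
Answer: 25281/196 ≈ 128.98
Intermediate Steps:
h(R) = -5/R
b(d, w) = w + 2*d
I(c) = 5/2 (I(c) = -(-5)/2 = -1*(-5/2) = 5/2)
(I(4)*(-13/7) + b(5, 6))**2 = (5*(-13/7)/2 + (6 + 2*5))**2 = (5*(-13*1/7)/2 + (6 + 10))**2 = ((5/2)*(-13/7) + 16)**2 = (-65/14 + 16)**2 = (159/14)**2 = 25281/196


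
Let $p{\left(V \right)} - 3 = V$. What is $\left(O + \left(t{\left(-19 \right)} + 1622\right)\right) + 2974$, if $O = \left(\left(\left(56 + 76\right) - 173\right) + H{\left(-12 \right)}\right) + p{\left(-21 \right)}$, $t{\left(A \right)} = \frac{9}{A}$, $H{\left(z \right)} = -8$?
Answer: $\frac{86042}{19} \approx 4528.5$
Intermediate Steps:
$p{\left(V \right)} = 3 + V$
$O = -67$ ($O = \left(\left(\left(56 + 76\right) - 173\right) - 8\right) + \left(3 - 21\right) = \left(\left(132 - 173\right) - 8\right) - 18 = \left(-41 - 8\right) - 18 = -49 - 18 = -67$)
$\left(O + \left(t{\left(-19 \right)} + 1622\right)\right) + 2974 = \left(-67 + \left(\frac{9}{-19} + 1622\right)\right) + 2974 = \left(-67 + \left(9 \left(- \frac{1}{19}\right) + 1622\right)\right) + 2974 = \left(-67 + \left(- \frac{9}{19} + 1622\right)\right) + 2974 = \left(-67 + \frac{30809}{19}\right) + 2974 = \frac{29536}{19} + 2974 = \frac{86042}{19}$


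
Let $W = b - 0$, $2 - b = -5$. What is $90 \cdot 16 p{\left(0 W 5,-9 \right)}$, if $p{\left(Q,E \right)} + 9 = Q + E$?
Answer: $-25920$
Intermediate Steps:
$b = 7$ ($b = 2 - -5 = 2 + 5 = 7$)
$W = 7$ ($W = 7 - 0 = 7 + 0 = 7$)
$p{\left(Q,E \right)} = -9 + E + Q$ ($p{\left(Q,E \right)} = -9 + \left(Q + E\right) = -9 + \left(E + Q\right) = -9 + E + Q$)
$90 \cdot 16 p{\left(0 W 5,-9 \right)} = 90 \cdot 16 \left(-9 - 9 + 0 \cdot 7 \cdot 5\right) = 1440 \left(-9 - 9 + 0 \cdot 5\right) = 1440 \left(-9 - 9 + 0\right) = 1440 \left(-18\right) = -25920$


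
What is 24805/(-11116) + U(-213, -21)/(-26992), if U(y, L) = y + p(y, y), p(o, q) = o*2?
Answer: -23658337/10715824 ≈ -2.2078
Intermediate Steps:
p(o, q) = 2*o
U(y, L) = 3*y (U(y, L) = y + 2*y = 3*y)
24805/(-11116) + U(-213, -21)/(-26992) = 24805/(-11116) + (3*(-213))/(-26992) = 24805*(-1/11116) - 639*(-1/26992) = -24805/11116 + 639/26992 = -23658337/10715824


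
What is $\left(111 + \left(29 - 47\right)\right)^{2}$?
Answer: $8649$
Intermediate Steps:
$\left(111 + \left(29 - 47\right)\right)^{2} = \left(111 - 18\right)^{2} = 93^{2} = 8649$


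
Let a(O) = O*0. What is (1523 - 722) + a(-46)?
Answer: 801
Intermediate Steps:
a(O) = 0
(1523 - 722) + a(-46) = (1523 - 722) + 0 = 801 + 0 = 801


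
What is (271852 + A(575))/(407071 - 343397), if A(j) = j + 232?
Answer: 272659/63674 ≈ 4.2821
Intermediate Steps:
A(j) = 232 + j
(271852 + A(575))/(407071 - 343397) = (271852 + (232 + 575))/(407071 - 343397) = (271852 + 807)/63674 = 272659*(1/63674) = 272659/63674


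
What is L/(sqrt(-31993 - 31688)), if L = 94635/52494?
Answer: -10515*I*sqrt(63681)/371430046 ≈ -0.0071439*I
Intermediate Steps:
L = 31545/17498 (L = 94635*(1/52494) = 31545/17498 ≈ 1.8028)
L/(sqrt(-31993 - 31688)) = 31545/(17498*(sqrt(-31993 - 31688))) = 31545/(17498*(sqrt(-63681))) = 31545/(17498*((I*sqrt(63681)))) = 31545*(-I*sqrt(63681)/63681)/17498 = -10515*I*sqrt(63681)/371430046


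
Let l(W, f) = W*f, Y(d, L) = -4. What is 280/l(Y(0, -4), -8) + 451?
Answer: 1839/4 ≈ 459.75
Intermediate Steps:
280/l(Y(0, -4), -8) + 451 = 280/((-4*(-8))) + 451 = 280/32 + 451 = 280*(1/32) + 451 = 35/4 + 451 = 1839/4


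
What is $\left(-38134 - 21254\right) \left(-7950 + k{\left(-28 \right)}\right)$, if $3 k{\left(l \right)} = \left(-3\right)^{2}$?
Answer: $471956436$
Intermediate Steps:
$k{\left(l \right)} = 3$ ($k{\left(l \right)} = \frac{\left(-3\right)^{2}}{3} = \frac{1}{3} \cdot 9 = 3$)
$\left(-38134 - 21254\right) \left(-7950 + k{\left(-28 \right)}\right) = \left(-38134 - 21254\right) \left(-7950 + 3\right) = \left(-59388\right) \left(-7947\right) = 471956436$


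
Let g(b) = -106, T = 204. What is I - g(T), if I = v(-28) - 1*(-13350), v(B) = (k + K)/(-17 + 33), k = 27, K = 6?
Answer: 215329/16 ≈ 13458.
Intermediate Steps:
v(B) = 33/16 (v(B) = (27 + 6)/(-17 + 33) = 33/16)
I = 213633/16 (I = 33/16 - 1*(-13350) = 33/16 + 13350 = 213633/16 ≈ 13352.)
I - g(T) = 213633/16 - 1*(-106) = 213633/16 + 106 = 215329/16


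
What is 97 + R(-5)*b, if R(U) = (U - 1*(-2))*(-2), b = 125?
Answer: 847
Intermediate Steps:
R(U) = -4 - 2*U (R(U) = (U + 2)*(-2) = (2 + U)*(-2) = -4 - 2*U)
97 + R(-5)*b = 97 + (-4 - 2*(-5))*125 = 97 + (-4 + 10)*125 = 97 + 6*125 = 97 + 750 = 847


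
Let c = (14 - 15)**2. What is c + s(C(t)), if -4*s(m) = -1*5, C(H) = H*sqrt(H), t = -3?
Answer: 9/4 ≈ 2.2500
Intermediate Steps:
C(H) = H**(3/2)
s(m) = 5/4 (s(m) = -(-1)*5/4 = -1/4*(-5) = 5/4)
c = 1 (c = (-1)**2 = 1)
c + s(C(t)) = 1 + 5/4 = 9/4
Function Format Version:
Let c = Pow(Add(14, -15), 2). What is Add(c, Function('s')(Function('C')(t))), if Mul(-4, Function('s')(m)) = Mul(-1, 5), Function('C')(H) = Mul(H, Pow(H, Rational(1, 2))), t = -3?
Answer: Rational(9, 4) ≈ 2.2500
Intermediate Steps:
Function('C')(H) = Pow(H, Rational(3, 2))
Function('s')(m) = Rational(5, 4) (Function('s')(m) = Mul(Rational(-1, 4), Mul(-1, 5)) = Mul(Rational(-1, 4), -5) = Rational(5, 4))
c = 1 (c = Pow(-1, 2) = 1)
Add(c, Function('s')(Function('C')(t))) = Add(1, Rational(5, 4)) = Rational(9, 4)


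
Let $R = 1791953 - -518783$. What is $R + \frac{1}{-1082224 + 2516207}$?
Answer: $\frac{3313556141489}{1433983} \approx 2.3107 \cdot 10^{6}$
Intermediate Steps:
$R = 2310736$ ($R = 1791953 + 518783 = 2310736$)
$R + \frac{1}{-1082224 + 2516207} = 2310736 + \frac{1}{-1082224 + 2516207} = 2310736 + \frac{1}{1433983} = \frac{3313556141489}{1433983}$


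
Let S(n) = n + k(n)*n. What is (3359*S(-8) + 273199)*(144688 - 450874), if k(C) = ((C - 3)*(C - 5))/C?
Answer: -222494343504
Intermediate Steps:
k(C) = (-5 + C)*(-3 + C)/C (k(C) = ((-3 + C)*(-5 + C))/C = ((-5 + C)*(-3 + C))/C = (-5 + C)*(-3 + C)/C)
S(n) = n + n*(-8 + n + 15/n) (S(n) = n + (-8 + n + 15/n)*n = n + n*(-8 + n + 15/n))
(3359*S(-8) + 273199)*(144688 - 450874) = (3359*(15 - 8 - 8*(-8 - 8)) + 273199)*(144688 - 450874) = (3359*(15 - 8 - 8*(-16)) + 273199)*(-306186) = (3359*(15 - 8 + 128) + 273199)*(-306186) = (3359*135 + 273199)*(-306186) = (453465 + 273199)*(-306186) = 726664*(-306186) = -222494343504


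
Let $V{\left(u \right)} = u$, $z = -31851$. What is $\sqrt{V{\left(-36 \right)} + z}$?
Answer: $3 i \sqrt{3543} \approx 178.57 i$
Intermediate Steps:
$\sqrt{V{\left(-36 \right)} + z} = \sqrt{-36 - 31851} = \sqrt{-31887} = 3 i \sqrt{3543}$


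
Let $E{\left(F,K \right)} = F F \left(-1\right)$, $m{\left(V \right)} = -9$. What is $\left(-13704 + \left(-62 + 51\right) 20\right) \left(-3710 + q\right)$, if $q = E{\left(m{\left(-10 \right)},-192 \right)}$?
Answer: $52785884$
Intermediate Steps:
$E{\left(F,K \right)} = - F^{2}$ ($E{\left(F,K \right)} = F^{2} \left(-1\right) = - F^{2}$)
$q = -81$ ($q = - \left(-9\right)^{2} = \left(-1\right) 81 = -81$)
$\left(-13704 + \left(-62 + 51\right) 20\right) \left(-3710 + q\right) = \left(-13704 + \left(-62 + 51\right) 20\right) \left(-3710 - 81\right) = \left(-13704 - 220\right) \left(-3791\right) = \left(-13924\right) \left(-3791\right) = 52785884$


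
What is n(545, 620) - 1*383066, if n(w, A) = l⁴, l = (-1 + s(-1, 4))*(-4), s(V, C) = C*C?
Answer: 12576934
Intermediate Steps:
s(V, C) = C²
l = -60 (l = (-1 + 4²)*(-4) = (-1 + 16)*(-4) = 15*(-4) = -60)
n(w, A) = 12960000 (n(w, A) = (-60)⁴ = 12960000)
n(545, 620) - 1*383066 = 12960000 - 1*383066 = 12960000 - 383066 = 12576934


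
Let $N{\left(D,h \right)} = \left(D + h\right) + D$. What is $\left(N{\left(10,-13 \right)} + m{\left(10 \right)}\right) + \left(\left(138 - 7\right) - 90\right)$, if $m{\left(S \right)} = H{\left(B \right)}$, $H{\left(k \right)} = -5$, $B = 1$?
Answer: $43$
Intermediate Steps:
$N{\left(D,h \right)} = h + 2 D$
$m{\left(S \right)} = -5$
$\left(N{\left(10,-13 \right)} + m{\left(10 \right)}\right) + \left(\left(138 - 7\right) - 90\right) = \left(\left(-13 + 2 \cdot 10\right) - 5\right) + \left(\left(138 - 7\right) - 90\right) = \left(\left(-13 + 20\right) - 5\right) + \left(131 - 90\right) = \left(7 - 5\right) + 41 = 2 + 41 = 43$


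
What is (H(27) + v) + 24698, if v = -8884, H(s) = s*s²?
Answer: 35497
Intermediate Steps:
H(s) = s³
(H(27) + v) + 24698 = (27³ - 8884) + 24698 = (19683 - 8884) + 24698 = 10799 + 24698 = 35497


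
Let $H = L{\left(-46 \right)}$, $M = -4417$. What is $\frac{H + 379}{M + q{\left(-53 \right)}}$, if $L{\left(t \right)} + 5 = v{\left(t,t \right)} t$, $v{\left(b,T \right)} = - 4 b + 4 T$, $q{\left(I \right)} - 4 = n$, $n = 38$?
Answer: $- \frac{374}{4375} \approx -0.085486$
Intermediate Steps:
$q{\left(I \right)} = 42$ ($q{\left(I \right)} = 4 + 38 = 42$)
$L{\left(t \right)} = -5$ ($L{\left(t \right)} = -5 + \left(- 4 t + 4 t\right) t = -5 + 0 t = -5 + 0 = -5$)
$H = -5$
$\frac{H + 379}{M + q{\left(-53 \right)}} = \frac{-5 + 379}{-4417 + 42} = \frac{374}{-4375} = 374 \left(- \frac{1}{4375}\right) = - \frac{374}{4375}$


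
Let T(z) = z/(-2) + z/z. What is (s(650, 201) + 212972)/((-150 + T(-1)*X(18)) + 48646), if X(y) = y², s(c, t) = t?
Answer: 213173/48982 ≈ 4.3521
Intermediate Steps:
T(z) = 1 - z/2 (T(z) = z*(-½) + 1 = -z/2 + 1 = 1 - z/2)
(s(650, 201) + 212972)/((-150 + T(-1)*X(18)) + 48646) = (201 + 212972)/((-150 + (1 - ½*(-1))*18²) + 48646) = 213173/((-150 + (1 + ½)*324) + 48646) = 213173/((-150 + (3/2)*324) + 48646) = 213173/((-150 + 486) + 48646) = 213173/(336 + 48646) = 213173/48982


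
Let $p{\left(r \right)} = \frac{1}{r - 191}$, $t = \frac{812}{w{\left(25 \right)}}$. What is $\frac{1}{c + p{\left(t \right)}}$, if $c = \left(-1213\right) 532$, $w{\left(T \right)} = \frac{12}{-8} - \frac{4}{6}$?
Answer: $- \frac{7355}{4746299193} \approx -1.5496 \cdot 10^{-6}$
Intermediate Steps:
$w{\left(T \right)} = - \frac{13}{6}$ ($w{\left(T \right)} = 12 \left(- \frac{1}{8}\right) - \frac{2}{3} = - \frac{3}{2} - \frac{2}{3} = - \frac{13}{6}$)
$c = -645316$
$t = - \frac{4872}{13}$ ($t = \frac{812}{- \frac{13}{6}} = 812 \left(- \frac{6}{13}\right) = - \frac{4872}{13} \approx -374.77$)
$p{\left(r \right)} = \frac{1}{-191 + r}$
$\frac{1}{c + p{\left(t \right)}} = \frac{1}{-645316 + \frac{1}{-191 - \frac{4872}{13}}} = \frac{1}{-645316 + \frac{1}{- \frac{7355}{13}}} = \frac{1}{-645316 - \frac{13}{7355}} = \frac{1}{- \frac{4746299193}{7355}} = - \frac{7355}{4746299193}$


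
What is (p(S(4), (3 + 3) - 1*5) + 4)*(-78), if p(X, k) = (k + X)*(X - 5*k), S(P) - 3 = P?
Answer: -1560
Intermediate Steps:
S(P) = 3 + P
p(X, k) = (X + k)*(X - 5*k)
(p(S(4), (3 + 3) - 1*5) + 4)*(-78) = (((3 + 4)**2 - 5*((3 + 3) - 1*5)**2 - 4*(3 + 4)*((3 + 3) - 1*5)) + 4)*(-78) = ((7**2 - 5*(6 - 5)**2 - 4*7*(6 - 5)) + 4)*(-78) = ((49 - 5*1**2 - 4*7*1) + 4)*(-78) = ((49 - 5*1 - 28) + 4)*(-78) = ((49 - 5 - 28) + 4)*(-78) = (16 + 4)*(-78) = 20*(-78) = -1560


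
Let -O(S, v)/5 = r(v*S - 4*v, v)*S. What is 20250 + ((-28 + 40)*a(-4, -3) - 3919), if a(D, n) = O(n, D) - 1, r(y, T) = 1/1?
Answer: 16499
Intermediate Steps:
r(y, T) = 1
O(S, v) = -5*S
a(D, n) = -1 - 5*n (a(D, n) = -5*n - 1 = -1 - 5*n)
20250 + ((-28 + 40)*a(-4, -3) - 3919) = 20250 + ((-28 + 40)*(-1 - 5*(-3)) - 3919) = 20250 + (12*(-1 + 15) - 3919) = 20250 + (12*14 - 3919) = 20250 + (168 - 3919) = 20250 - 3751 = 16499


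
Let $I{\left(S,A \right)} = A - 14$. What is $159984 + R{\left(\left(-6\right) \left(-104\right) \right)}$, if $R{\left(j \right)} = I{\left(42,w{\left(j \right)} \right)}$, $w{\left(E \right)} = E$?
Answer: $160594$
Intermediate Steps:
$I{\left(S,A \right)} = -14 + A$
$R{\left(j \right)} = -14 + j$
$159984 + R{\left(\left(-6\right) \left(-104\right) \right)} = 159984 - -610 = 159984 + \left(-14 + 624\right) = 159984 + 610 = 160594$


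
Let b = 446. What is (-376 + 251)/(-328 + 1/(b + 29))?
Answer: 59375/155799 ≈ 0.38110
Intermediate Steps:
(-376 + 251)/(-328 + 1/(b + 29)) = (-376 + 251)/(-328 + 1/(446 + 29)) = -125/(-328 + 1/475) = -125/(-155799/475) = -125*(-475/155799) = 59375/155799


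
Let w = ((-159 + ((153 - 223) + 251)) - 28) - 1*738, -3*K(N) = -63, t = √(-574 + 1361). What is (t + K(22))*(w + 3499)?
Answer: 57855 + 2755*√787 ≈ 1.3514e+5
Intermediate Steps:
t = √787 ≈ 28.054
K(N) = 21 (K(N) = -⅓*(-63) = 21)
w = -744 (w = ((-159 + (-70 + 251)) - 28) - 738 = ((-159 + 181) - 28) - 738 = (22 - 28) - 738 = -6 - 738 = -744)
(t + K(22))*(w + 3499) = (√787 + 21)*(-744 + 3499) = (21 + √787)*2755 = 57855 + 2755*√787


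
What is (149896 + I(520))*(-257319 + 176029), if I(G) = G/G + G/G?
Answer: -12185208420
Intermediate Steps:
I(G) = 2 (I(G) = 1 + 1 = 2)
(149896 + I(520))*(-257319 + 176029) = (149896 + 2)*(-257319 + 176029) = 149898*(-81290) = -12185208420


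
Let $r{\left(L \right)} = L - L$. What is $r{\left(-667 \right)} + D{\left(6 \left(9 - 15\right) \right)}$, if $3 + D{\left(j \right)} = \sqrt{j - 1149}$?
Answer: $-3 + i \sqrt{1185} \approx -3.0 + 34.424 i$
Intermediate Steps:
$r{\left(L \right)} = 0$
$D{\left(j \right)} = -3 + \sqrt{-1149 + j}$ ($D{\left(j \right)} = -3 + \sqrt{j - 1149} = -3 + \sqrt{-1149 + j}$)
$r{\left(-667 \right)} + D{\left(6 \left(9 - 15\right) \right)} = 0 - \left(3 - \sqrt{-1149 + 6 \left(9 - 15\right)}\right) = 0 - \left(3 - \sqrt{-1149 + 6 \left(-6\right)}\right) = 0 - \left(3 - \sqrt{-1149 - 36}\right) = 0 - \left(3 - \sqrt{-1185}\right) = 0 - \left(3 - i \sqrt{1185}\right) = -3 + i \sqrt{1185}$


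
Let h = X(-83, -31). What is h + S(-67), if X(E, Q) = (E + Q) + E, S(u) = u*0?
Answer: -197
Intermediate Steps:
S(u) = 0
X(E, Q) = Q + 2*E
h = -197 (h = -31 + 2*(-83) = -31 - 166 = -197)
h + S(-67) = -197 + 0 = -197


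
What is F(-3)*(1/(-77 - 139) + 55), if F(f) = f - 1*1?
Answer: -11879/54 ≈ -219.98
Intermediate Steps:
F(f) = -1 + f (F(f) = f - 1 = -1 + f)
F(-3)*(1/(-77 - 139) + 55) = (-1 - 3)*(1/(-77 - 139) + 55) = -4*(1/(-216) + 55) = -4*(-1/216 + 55) = -4*11879/216 = -11879/54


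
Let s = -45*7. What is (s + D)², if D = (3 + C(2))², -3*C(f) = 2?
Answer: 7761796/81 ≈ 95825.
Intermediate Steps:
C(f) = -⅔ (C(f) = -⅓*2 = -⅔)
s = -315
D = 49/9 (D = (3 - ⅔)² = (7/3)² = 49/9 ≈ 5.4444)
(s + D)² = (-315 + 49/9)² = (-2786/9)² = 7761796/81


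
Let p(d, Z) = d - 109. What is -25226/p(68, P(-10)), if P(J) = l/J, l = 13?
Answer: 25226/41 ≈ 615.27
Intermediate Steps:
P(J) = 13/J
p(d, Z) = -109 + d
-25226/p(68, P(-10)) = -25226/(-109 + 68) = -25226/(-41) = -25226*(-1/41) = 25226/41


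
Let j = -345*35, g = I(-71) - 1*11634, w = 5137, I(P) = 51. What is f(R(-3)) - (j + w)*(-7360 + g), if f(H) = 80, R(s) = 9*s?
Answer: -131426454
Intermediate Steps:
g = -11583 (g = 51 - 1*11634 = 51 - 11634 = -11583)
j = -12075
f(R(-3)) - (j + w)*(-7360 + g) = 80 - (-12075 + 5137)*(-7360 - 11583) = 80 - (-6938)*(-18943) = 80 - 1*131426534 = 80 - 131426534 = -131426454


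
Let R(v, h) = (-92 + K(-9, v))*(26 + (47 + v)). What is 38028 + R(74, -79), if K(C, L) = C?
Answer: 23181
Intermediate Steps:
R(v, h) = -7373 - 101*v (R(v, h) = (-92 - 9)*(26 + (47 + v)) = -101*(73 + v) = -7373 - 101*v)
38028 + R(74, -79) = 38028 + (-7373 - 101*74) = 38028 + (-7373 - 7474) = 38028 - 14847 = 23181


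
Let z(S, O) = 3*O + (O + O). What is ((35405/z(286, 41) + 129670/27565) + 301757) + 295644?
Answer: 135072441080/226033 ≈ 5.9758e+5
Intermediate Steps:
z(S, O) = 5*O (z(S, O) = 3*O + 2*O = 5*O)
((35405/z(286, 41) + 129670/27565) + 301757) + 295644 = ((35405/((5*41)) + 129670/27565) + 301757) + 295644 = ((35405/205 + 129670*(1/27565)) + 301757) + 295644 = ((35405*(1/205) + 25934/5513) + 301757) + 295644 = ((7081/41 + 25934/5513) + 301757) + 295644 = (40100847/226033 + 301757) + 295644 = 68247140828/226033 + 295644 = 135072441080/226033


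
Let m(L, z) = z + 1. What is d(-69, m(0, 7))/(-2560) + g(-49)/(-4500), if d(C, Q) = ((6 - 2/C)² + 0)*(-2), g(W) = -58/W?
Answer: 546953/19440750 ≈ 0.028134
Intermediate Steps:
m(L, z) = 1 + z
d(C, Q) = -2*(6 - 2/C)² (d(C, Q) = (6 - 2/C)²*(-2) = -2*(6 - 2/C)²)
d(-69, m(0, 7))/(-2560) + g(-49)/(-4500) = -8*(-1 + 3*(-69))²/(-69)²/(-2560) - 58/(-49)/(-4500) = -8*1/4761*(-1 - 207)²*(-1/2560) - 58*(-1/49)*(-1/4500) = -8*1/4761*(-208)²*(-1/2560) + (58/49)*(-1/4500) = -8*1/4761*43264*(-1/2560) - 29/110250 = -346112/4761*(-1/2560) - 29/110250 = 676/23805 - 29/110250 = 546953/19440750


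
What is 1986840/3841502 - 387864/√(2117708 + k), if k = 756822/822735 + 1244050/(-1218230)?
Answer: 993420/1920751 - 387864*√2363752893447320736782070195/70751241494454857 ≈ -266.01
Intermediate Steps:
k = -3384673723/33409348635 (k = 756822*(1/822735) + 1244050*(-1/1218230) = 252274/274245 - 124405/121823 = -3384673723/33409348635 ≈ -0.10131)
1986840/3841502 - 387864/√(2117708 + k) = 1986840/3841502 - 387864/√(2117708 - 3384673723/33409348635) = 1986840*(1/3841502) - 387864*√2363752893447320736782070195/70751241494454857 = 993420/1920751 - 387864*√2363752893447320736782070195/70751241494454857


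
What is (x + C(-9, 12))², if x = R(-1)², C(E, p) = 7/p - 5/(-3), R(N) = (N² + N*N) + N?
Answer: 169/16 ≈ 10.563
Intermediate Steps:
R(N) = N + 2*N² (R(N) = (N² + N²) + N = 2*N² + N = N + 2*N²)
C(E, p) = 5/3 + 7/p (C(E, p) = 7/p - 5*(-⅓) = 7/p + 5/3 = 5/3 + 7/p)
x = 1 (x = (-(1 + 2*(-1)))² = (-(1 - 2))² = (-1*(-1))² = 1² = 1)
(x + C(-9, 12))² = (1 + (5/3 + 7/12))² = (1 + 9/4)² = (13/4)² = 169/16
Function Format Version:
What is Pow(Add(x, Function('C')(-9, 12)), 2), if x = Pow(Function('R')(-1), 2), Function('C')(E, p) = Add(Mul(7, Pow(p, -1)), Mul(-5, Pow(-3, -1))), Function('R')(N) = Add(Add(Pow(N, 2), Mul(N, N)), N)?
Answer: Rational(169, 16) ≈ 10.563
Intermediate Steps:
Function('R')(N) = Add(N, Mul(2, Pow(N, 2))) (Function('R')(N) = Add(Add(Pow(N, 2), Pow(N, 2)), N) = Add(Mul(2, Pow(N, 2)), N) = Add(N, Mul(2, Pow(N, 2))))
Function('C')(E, p) = Add(Rational(5, 3), Mul(7, Pow(p, -1))) (Function('C')(E, p) = Add(Mul(7, Pow(p, -1)), Mul(-5, Rational(-1, 3))) = Add(Mul(7, Pow(p, -1)), Rational(5, 3)) = Add(Rational(5, 3), Mul(7, Pow(p, -1))))
x = 1 (x = Pow(Mul(-1, Add(1, Mul(2, -1))), 2) = Pow(Mul(-1, Add(1, -2)), 2) = Pow(Mul(-1, -1), 2) = Pow(1, 2) = 1)
Pow(Add(x, Function('C')(-9, 12)), 2) = Pow(Add(1, Add(Rational(5, 3), Mul(7, Pow(12, -1)))), 2) = Pow(Add(1, Add(Rational(5, 3), Mul(7, Rational(1, 12)))), 2) = Pow(Add(1, Add(Rational(5, 3), Rational(7, 12))), 2) = Pow(Add(1, Rational(9, 4)), 2) = Pow(Rational(13, 4), 2) = Rational(169, 16)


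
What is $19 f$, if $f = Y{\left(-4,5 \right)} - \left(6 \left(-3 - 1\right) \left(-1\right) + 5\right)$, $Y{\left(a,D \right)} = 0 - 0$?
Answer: $-551$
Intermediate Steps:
$Y{\left(a,D \right)} = 0$ ($Y{\left(a,D \right)} = 0 + 0 = 0$)
$f = -29$ ($f = 0 - \left(6 \left(-3 - 1\right) \left(-1\right) + 5\right) = 0 - \left(6 \left(\left(-4\right) \left(-1\right)\right) + 5\right) = 0 - \left(6 \cdot 4 + 5\right) = 0 - \left(24 + 5\right) = 0 - 29 = -29$)
$19 f = 19 \left(-29\right) = -551$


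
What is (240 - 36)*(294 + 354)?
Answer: 132192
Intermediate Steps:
(240 - 36)*(294 + 354) = 204*648 = 132192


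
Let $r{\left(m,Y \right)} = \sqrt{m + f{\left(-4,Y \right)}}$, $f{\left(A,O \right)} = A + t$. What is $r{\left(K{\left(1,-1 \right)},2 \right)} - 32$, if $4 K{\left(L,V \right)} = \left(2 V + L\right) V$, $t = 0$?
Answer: $-32 + \frac{i \sqrt{15}}{2} \approx -32.0 + 1.9365 i$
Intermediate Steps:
$K{\left(L,V \right)} = \frac{V \left(L + 2 V\right)}{4}$ ($K{\left(L,V \right)} = \frac{\left(2 V + L\right) V}{4} = \frac{\left(L + 2 V\right) V}{4} = \frac{V \left(L + 2 V\right)}{4}$)
$f{\left(A,O \right)} = A$ ($f{\left(A,O \right)} = A + 0 = A$)
$r{\left(m,Y \right)} = \sqrt{-4 + m}$ ($r{\left(m,Y \right)} = \sqrt{m - 4} = \sqrt{-4 + m}$)
$r{\left(K{\left(1,-1 \right)},2 \right)} - 32 = \sqrt{-4 + \frac{1}{4} \left(-1\right) \left(1 + 2 \left(-1\right)\right)} - 32 = \sqrt{-4 + \frac{1}{4} \left(-1\right) \left(1 - 2\right)} - 32 = \sqrt{-4 + \frac{1}{4} \left(-1\right) \left(-1\right)} - 32 = \sqrt{-4 + \frac{1}{4}} - 32 = \sqrt{- \frac{15}{4}} - 32 = \frac{i \sqrt{15}}{2} - 32 = -32 + \frac{i \sqrt{15}}{2}$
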